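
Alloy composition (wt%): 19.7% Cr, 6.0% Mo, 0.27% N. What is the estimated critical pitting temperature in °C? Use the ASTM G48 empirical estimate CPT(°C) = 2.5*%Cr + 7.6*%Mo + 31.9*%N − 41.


Apply the ASTM G48 empirical CPT estimate: CPT(°C) = 2.5*%Cr + 7.6*%Mo + 31.9*%N − 41
2.5*19.7 = 49.25; 7.6*6.0 = 45.6; 31.9*0.27 = 8.613
CPT = 49.25 + 45.6 + 8.613 − 41 = 62.463 °C
Rounded to 0.1 °C: CPT ≈ 62.5 °C

62.5 °C


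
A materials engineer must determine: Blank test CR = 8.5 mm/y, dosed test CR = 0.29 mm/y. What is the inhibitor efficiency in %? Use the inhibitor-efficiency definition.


Apply the inhibitor-efficiency definition: IE = (CR_blank − CR_inh)/CR_blank × 100
IE = (8.5 − 0.29) / 8.5 × 100
IE = 8.21 / 8.5 × 100 = 96.6 %

96.6 %


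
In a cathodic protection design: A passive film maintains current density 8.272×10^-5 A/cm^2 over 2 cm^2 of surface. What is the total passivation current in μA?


I = i_pass * A, then convert A → μA (×10^6)
I = 8.272×10^-5 * 2 * 10^6 = 165.44 μA

165.44 μA


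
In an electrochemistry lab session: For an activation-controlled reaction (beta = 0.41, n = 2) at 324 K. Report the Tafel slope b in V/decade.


Apply the Tafel slope relation: b = 2.303*R*T/(beta*n*F)
Numerator: 2.303 * 8.314 * 324 = 6203.67
Denominator: 0.41 * 2 * 96485 = 79117.7
b = 6203.67 / 79117.7 = 0.0784 V/decade

0.0784 V/decade


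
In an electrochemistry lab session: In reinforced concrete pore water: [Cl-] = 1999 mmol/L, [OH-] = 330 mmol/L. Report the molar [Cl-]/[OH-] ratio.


Threshold parameter = [Cl-] / [OH-] (molar basis; both in mmol/L, so units cancel)
Ratio = 1999 / 330 = 6.06

6.06


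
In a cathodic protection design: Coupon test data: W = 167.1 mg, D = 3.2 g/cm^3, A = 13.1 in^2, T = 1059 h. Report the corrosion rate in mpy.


Apply the mpy weight-loss relation: CR = 534 * W / (D * A * T)
Numerator: 534 * 167.1 = 89231.4
Denominator: 3.2 * 13.1 * 1059 = 44393.28
CR = 89231.4 / 44393.28 = 2.01 mpy

2.01 mpy


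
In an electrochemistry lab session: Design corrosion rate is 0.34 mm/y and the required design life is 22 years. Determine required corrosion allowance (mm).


Corrosion allowance = CR × design life
CA = 0.34 * 22 = 7.48 mm

7.48 mm


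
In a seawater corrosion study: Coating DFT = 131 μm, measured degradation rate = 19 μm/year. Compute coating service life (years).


Service life = thickness / degradation rate
Life = 131 / 19 = 6.9 years

6.9 years


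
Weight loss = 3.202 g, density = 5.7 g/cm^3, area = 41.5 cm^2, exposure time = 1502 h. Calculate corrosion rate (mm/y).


Apply the mm/y weight-loss relation: CR = 87600 * W / (D * A * T)
Numerator: 87600 * 3.202 = 280495.2
Denominator: 5.7 * 41.5 * 1502 = 355298.1
CR = 280495.2 / 355298.1 = 0.789464 mm/y

0.789464 mm/y


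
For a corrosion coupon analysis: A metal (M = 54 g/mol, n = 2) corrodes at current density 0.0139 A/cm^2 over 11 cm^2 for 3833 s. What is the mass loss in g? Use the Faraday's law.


Apply Faraday's law: m = i*A*t*M / (n*F)
Total charge passed Q = i*A*t = 0.0139*11*3833 = 586.0657 C
m = Q*M/(n*F) = 586.0657*54/(2*96485) = 0.164 g

0.164 g


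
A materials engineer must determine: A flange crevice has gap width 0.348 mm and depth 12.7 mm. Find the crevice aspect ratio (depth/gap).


Aspect ratio = depth / gap
Ratio = 12.7 / 0.348 = 36.5

36.5


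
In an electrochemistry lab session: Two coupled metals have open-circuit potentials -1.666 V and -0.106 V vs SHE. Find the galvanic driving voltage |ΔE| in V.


Driving voltage is the absolute potential difference.
|ΔE| = |-1.666 − (-0.106)| = 1.56 V

1.56 V


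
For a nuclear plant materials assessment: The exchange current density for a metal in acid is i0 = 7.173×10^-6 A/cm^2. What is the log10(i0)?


i0 = 7.173×10^-6 A/cm^2
log10(i0) = -5.144

-5.144


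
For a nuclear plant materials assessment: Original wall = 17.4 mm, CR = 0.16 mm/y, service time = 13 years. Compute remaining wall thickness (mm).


Remaining wall = original − CR × time
t = 17.4 − 0.16*13 = 17.4 − 2.08 = 15.32 mm

15.32 mm


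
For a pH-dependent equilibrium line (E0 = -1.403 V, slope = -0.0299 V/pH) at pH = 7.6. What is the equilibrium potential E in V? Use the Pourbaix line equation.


Apply the Pourbaix line equation: E = E0 + slope*pH
E = -1.403 + (-0.0299)*7.6 = -1.403 + (-0.22724) = -1.63024 V
Rounded to 4 decimal places: E = -1.6302 V

-1.6302 V


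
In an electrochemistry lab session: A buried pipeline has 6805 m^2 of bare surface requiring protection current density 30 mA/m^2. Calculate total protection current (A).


I = area * current density, then convert mA → A (÷1000)
I = 6805 * 30 / 1000 = 204.15 A

204.15 A


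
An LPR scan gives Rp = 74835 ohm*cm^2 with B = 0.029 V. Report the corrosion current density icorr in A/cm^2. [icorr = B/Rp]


Apply the Stern-Geary relation: icorr = B / Rp
icorr = 0.029 / 74835 = 3.875×10^-7 A/cm^2

3.875×10^-7 A/cm^2


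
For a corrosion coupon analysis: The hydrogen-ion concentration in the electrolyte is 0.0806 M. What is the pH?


pH = −log10[H+]
pH = −log10(0.0806) = 1.09

1.09


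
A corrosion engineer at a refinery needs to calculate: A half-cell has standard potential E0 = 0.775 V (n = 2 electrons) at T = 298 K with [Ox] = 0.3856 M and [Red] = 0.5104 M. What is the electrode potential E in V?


Apply the Nernst equation: E = E0 + (RT/nF)*ln([Ox]/[Red])
Step 1: RT/nF = 8.314*298/(2*96485) = 0.01283916 V
Step 2: [Ox]/[Red] = 0.3856/0.5104 = 0.755486
Step 3: ln(0.755486) = -0.280394
Step 4: correction = 0.01283916 * -0.280394 = -0.0036 V
E = 0.775 + -0.0036 = 0.7714 V

0.7714 V


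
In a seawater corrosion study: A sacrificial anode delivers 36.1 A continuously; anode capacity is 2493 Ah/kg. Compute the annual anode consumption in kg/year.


Annual consumption = current * hours per year / capacity
Rate = 36.1 * 8760 / 2493 = 126.8 kg/year

126.8 kg/year


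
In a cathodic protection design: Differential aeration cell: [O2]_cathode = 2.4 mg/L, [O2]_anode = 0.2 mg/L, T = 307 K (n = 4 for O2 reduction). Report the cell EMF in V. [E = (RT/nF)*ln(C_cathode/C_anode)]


Apply the Nernst concentration-cell relation: E = (RT/nF)*ln(C_cathode/C_anode)
RT/nF = 8.314*307/(4*96485) = 0.00661346 V
ln(2.4/0.2) = 2.48491
E = 0.00661346 * 2.48491 = 0.01643 V

0.01643 V


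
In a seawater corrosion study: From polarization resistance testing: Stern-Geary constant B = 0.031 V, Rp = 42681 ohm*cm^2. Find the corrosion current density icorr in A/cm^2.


Apply the Stern-Geary relation: icorr = B / Rp
icorr = 0.031 / 42681 = 7.263×10^-7 A/cm^2

7.263×10^-7 A/cm^2


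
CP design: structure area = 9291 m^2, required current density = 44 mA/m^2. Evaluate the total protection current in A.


I = area * current density, then convert mA → A (÷1000)
I = 9291 * 44 / 1000 = 408.8 A

408.8 A


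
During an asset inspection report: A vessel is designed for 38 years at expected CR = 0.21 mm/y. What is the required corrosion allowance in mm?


Corrosion allowance = CR × design life
CA = 0.21 * 38 = 7.98 mm

7.98 mm


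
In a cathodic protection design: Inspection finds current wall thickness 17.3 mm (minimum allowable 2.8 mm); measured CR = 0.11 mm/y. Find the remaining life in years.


Apply the remaining-life relation: RL = (t_current − t_min) / CR
RL = (17.3 − 2.8) / 0.11 = 14.5 / 0.11 = 131.8 years

131.8 years


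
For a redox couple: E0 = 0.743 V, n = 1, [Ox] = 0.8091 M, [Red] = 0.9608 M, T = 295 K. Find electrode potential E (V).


Apply the Nernst equation: E = E0 + (RT/nF)*ln([Ox]/[Red])
Step 1: RT/nF = 8.314*295/(1*96485) = 0.02541981 V
Step 2: [Ox]/[Red] = 0.8091/0.9608 = 0.842111
Step 3: ln(0.842111) = -0.171843
Step 4: correction = 0.02541981 * -0.171843 = -0.004 V
E = 0.743 + -0.004 = 0.739 V

0.739 V


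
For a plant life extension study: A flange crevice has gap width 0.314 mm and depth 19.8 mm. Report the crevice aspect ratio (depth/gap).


Aspect ratio = depth / gap
Ratio = 19.8 / 0.314 = 63.1

63.1


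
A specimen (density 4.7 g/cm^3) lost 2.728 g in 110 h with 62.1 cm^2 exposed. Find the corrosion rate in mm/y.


Apply the mm/y weight-loss relation: CR = 87600 * W / (D * A * T)
Numerator: 87600 * 2.728 = 238972.8
Denominator: 4.7 * 62.1 * 110 = 32105.7
CR = 238972.8 / 32105.7 = 7.4433 mm/y

7.4433 mm/y


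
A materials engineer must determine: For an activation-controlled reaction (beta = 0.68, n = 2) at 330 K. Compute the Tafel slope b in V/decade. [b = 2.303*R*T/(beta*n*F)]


Apply the Tafel slope relation: b = 2.303*R*T/(beta*n*F)
Numerator: 2.303 * 8.314 * 330 = 6318.56
Denominator: 0.68 * 2 * 96485 = 131219.6
b = 6318.56 / 131219.6 = 0.0482 V/decade

0.0482 V/decade


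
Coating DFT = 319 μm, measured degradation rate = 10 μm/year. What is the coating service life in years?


Service life = thickness / degradation rate
Life = 319 / 10 = 31.9 years

31.9 years


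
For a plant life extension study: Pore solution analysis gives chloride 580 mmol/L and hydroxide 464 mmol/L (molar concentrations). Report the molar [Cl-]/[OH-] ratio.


Threshold parameter = [Cl-] / [OH-] (molar basis; both in mmol/L, so units cancel)
Ratio = 580 / 464 = 1.25

1.25


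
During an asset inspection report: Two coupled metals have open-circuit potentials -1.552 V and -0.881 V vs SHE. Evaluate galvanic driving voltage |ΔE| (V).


Driving voltage is the absolute potential difference.
|ΔE| = |-1.552 − (-0.881)| = 0.671 V

0.671 V


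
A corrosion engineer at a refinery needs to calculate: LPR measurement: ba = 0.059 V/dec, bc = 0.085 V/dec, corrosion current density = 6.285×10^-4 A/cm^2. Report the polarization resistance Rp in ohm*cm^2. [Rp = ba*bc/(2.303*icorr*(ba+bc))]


Apply the Stern-Geary equation: Rp = ba*bc / (2.303*icorr*(ba+bc))
ba*bc = 0.059*0.085 = 0.005015
ba+bc = 0.144; 2.303*icorr*(ba+bc) = 2.303*6.285×10^-4*0.144 = 2.0843071×10^-4
Rp = 0.005015 / 2.0843071×10^-4 = 24.1 ohm*cm^2

24.1 ohm*cm^2


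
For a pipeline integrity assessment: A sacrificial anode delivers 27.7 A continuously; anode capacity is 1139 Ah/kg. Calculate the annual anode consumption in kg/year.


Annual consumption = current * hours per year / capacity
Rate = 27.7 * 8760 / 1139 = 213.0 kg/year

213.0 kg/year


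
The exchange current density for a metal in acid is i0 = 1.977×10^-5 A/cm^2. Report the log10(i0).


i0 = 1.977×10^-5 A/cm^2
log10(i0) = -4.704

-4.704


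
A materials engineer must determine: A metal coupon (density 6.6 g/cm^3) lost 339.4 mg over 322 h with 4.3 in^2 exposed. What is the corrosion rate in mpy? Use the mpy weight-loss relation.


Apply the mpy weight-loss relation: CR = 534 * W / (D * A * T)
Numerator: 534 * 339.4 = 181239.6
Denominator: 6.6 * 4.3 * 322 = 9138.36
CR = 181239.6 / 9138.36 = 19.8328 mpy

19.8328 mpy


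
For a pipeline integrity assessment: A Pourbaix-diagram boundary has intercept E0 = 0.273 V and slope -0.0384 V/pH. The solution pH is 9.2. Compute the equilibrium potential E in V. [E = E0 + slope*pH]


Apply the Pourbaix line equation: E = E0 + slope*pH
E = 0.273 + (-0.0384)*9.2 = 0.273 + (-0.35328) = -0.08028 V
Rounded to 3 decimal places: E = -0.080 V

-0.080 V


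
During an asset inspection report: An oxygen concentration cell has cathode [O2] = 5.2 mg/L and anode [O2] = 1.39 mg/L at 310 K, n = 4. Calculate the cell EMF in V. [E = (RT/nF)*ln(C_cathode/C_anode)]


Apply the Nernst concentration-cell relation: E = (RT/nF)*ln(C_cathode/C_anode)
RT/nF = 8.314*310/(4*96485) = 0.00667808 V
ln(5.2/1.39) = 1.31935
E = 0.00667808 * 1.31935 = 0.00881 V

0.00881 V


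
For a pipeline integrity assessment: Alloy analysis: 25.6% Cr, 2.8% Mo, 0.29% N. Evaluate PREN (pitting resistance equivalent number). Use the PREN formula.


Apply the PREN formula: PREN = Cr + 3.3*Mo + 16*N
PREN = 25.6 + 3.3*2.8 + 16*0.29
PREN = 25.6 + 9.24 + 4.64 = 39.48

39.48


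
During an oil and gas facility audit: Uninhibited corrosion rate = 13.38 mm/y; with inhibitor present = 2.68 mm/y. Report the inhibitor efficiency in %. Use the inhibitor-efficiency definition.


Apply the inhibitor-efficiency definition: IE = (CR_blank − CR_inh)/CR_blank × 100
IE = (13.38 − 2.68) / 13.38 × 100
IE = 10.7 / 13.38 × 100 = 80.0 %

80.0 %


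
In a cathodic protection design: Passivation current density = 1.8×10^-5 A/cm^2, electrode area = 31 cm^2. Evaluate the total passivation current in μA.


I = i_pass * A, then convert A → μA (×10^6)
I = 1.8×10^-5 * 31 * 10^6 = 558.0 μA

558.0 μA


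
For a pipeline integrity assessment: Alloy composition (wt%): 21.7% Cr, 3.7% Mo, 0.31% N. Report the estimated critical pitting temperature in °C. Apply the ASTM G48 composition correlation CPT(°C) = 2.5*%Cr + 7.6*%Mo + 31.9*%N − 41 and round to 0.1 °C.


Apply the ASTM G48 empirical CPT estimate: CPT(°C) = 2.5*%Cr + 7.6*%Mo + 31.9*%N − 41
2.5*21.7 = 54.25; 7.6*3.7 = 28.12; 31.9*0.31 = 9.889
CPT = 54.25 + 28.12 + 9.889 − 41 = 51.259 °C
Rounded to 0.1 °C: CPT ≈ 51.3 °C

51.3 °C


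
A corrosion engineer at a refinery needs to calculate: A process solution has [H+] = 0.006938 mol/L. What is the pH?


pH = −log10[H+]
pH = −log10(0.006938) = 2.16

2.16


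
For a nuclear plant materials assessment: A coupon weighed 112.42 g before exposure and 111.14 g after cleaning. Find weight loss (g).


Weight loss = initial − final
WL = 112.42 − 111.14 = 1.28 g

1.28 g


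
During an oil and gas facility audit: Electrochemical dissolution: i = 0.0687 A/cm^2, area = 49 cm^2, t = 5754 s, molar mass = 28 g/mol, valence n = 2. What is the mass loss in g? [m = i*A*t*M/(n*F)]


Apply Faraday's law: m = i*A*t*M / (n*F)
Total charge passed Q = i*A*t = 0.0687*49*5754 = 19369.6902 C
m = Q*M/(n*F) = 19369.6902*28/(2*96485) = 2.81055 g

2.81055 g


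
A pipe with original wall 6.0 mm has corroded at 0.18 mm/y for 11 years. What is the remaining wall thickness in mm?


Remaining wall = original − CR × time
t = 6.0 − 0.18*11 = 6.0 − 1.98 = 4.02 mm

4.02 mm


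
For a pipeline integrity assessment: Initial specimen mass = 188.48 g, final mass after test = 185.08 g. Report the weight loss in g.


Weight loss = initial − final
WL = 188.48 − 185.08 = 3.4 g

3.4 g


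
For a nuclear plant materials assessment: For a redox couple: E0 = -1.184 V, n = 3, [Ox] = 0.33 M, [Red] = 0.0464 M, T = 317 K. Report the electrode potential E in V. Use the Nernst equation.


Apply the Nernst equation: E = E0 + (RT/nF)*ln([Ox]/[Red])
Step 1: RT/nF = 8.314*317/(3*96485) = 0.00910517 V
Step 2: [Ox]/[Red] = 0.33/0.0464 = 7.112069
Step 3: ln(7.112069) = 1.961793
Step 4: correction = 0.00910517 * 1.961793 = 0.018 V
E = -1.184 + 0.018 = -1.166 V

-1.166 V


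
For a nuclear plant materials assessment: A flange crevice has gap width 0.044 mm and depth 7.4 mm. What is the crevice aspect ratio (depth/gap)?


Aspect ratio = depth / gap
Ratio = 7.4 / 0.044 = 168.2

168.2


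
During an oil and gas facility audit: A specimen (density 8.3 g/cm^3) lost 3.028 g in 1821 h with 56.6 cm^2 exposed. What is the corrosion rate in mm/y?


Apply the mm/y weight-loss relation: CR = 87600 * W / (D * A * T)
Numerator: 87600 * 3.028 = 265252.8
Denominator: 8.3 * 56.6 * 1821 = 855469.38
CR = 265252.8 / 855469.38 = 0.310067 mm/y

0.310067 mm/y


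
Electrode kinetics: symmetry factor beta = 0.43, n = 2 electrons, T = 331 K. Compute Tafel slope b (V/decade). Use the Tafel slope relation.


Apply the Tafel slope relation: b = 2.303*R*T/(beta*n*F)
Numerator: 2.303 * 8.314 * 331 = 6337.7
Denominator: 0.43 * 2 * 96485 = 82977.1
b = 6337.7 / 82977.1 = 0.076 V/decade

0.076 V/decade


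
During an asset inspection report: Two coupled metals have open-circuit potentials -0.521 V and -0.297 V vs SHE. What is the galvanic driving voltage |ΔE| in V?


Driving voltage is the absolute potential difference.
|ΔE| = |-0.521 − (-0.297)| = 0.224 V

0.224 V


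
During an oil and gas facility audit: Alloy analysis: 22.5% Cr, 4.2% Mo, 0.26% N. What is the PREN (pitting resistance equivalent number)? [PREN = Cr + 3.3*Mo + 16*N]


Apply the PREN formula: PREN = Cr + 3.3*Mo + 16*N
PREN = 22.5 + 3.3*4.2 + 16*0.26
PREN = 22.5 + 13.86 + 4.16 = 40.52

40.52


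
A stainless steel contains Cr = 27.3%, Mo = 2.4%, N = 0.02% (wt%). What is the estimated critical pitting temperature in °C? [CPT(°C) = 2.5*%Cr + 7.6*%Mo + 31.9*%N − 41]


Apply the ASTM G48 empirical CPT estimate: CPT(°C) = 2.5*%Cr + 7.6*%Mo + 31.9*%N − 41
2.5*27.3 = 68.25; 7.6*2.4 = 18.24; 31.9*0.02 = 0.638
CPT = 68.25 + 18.24 + 0.638 − 41 = 46.128 °C
Rounded to 0.1 °C: CPT ≈ 46.1 °C

46.1 °C


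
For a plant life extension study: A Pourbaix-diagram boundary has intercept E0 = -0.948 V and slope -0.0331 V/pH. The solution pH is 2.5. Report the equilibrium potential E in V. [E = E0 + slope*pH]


Apply the Pourbaix line equation: E = E0 + slope*pH
E = -0.948 + (-0.0331)*2.5 = -0.948 + (-0.08275) = -1.03075 V
Rounded to 3 decimal places: E = -1.031 V

-1.031 V


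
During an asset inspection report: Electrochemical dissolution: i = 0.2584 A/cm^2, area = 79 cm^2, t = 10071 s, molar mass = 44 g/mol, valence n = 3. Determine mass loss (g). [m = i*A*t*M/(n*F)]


Apply Faraday's law: m = i*A*t*M / (n*F)
Total charge passed Q = i*A*t = 0.2584*79*10071 = 205585.3656 C
m = Q*M/(n*F) = 205585.3656*44/(3*96485) = 31.251 g

31.251 g


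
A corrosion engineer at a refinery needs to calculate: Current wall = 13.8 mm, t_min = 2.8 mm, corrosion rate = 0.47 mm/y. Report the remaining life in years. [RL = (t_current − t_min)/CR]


Apply the remaining-life relation: RL = (t_current − t_min) / CR
RL = (13.8 − 2.8) / 0.47 = 11.0 / 0.47 = 23.4 years

23.4 years


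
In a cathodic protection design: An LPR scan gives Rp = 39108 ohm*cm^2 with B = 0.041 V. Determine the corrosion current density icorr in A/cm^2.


Apply the Stern-Geary relation: icorr = B / Rp
icorr = 0.041 / 39108 = 1.048×10^-6 A/cm^2

1.048×10^-6 A/cm^2


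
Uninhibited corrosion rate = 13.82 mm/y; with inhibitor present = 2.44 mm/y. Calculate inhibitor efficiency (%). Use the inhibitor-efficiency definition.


Apply the inhibitor-efficiency definition: IE = (CR_blank − CR_inh)/CR_blank × 100
IE = (13.82 − 2.44) / 13.82 × 100
IE = 11.38 / 13.82 × 100 = 82.3 %

82.3 %


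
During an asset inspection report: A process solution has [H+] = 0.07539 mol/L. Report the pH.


pH = −log10[H+]
pH = −log10(0.07539) = 1.12

1.12


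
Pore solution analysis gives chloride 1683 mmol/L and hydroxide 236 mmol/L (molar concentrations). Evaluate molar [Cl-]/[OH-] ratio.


Threshold parameter = [Cl-] / [OH-] (molar basis; both in mmol/L, so units cancel)
Ratio = 1683 / 236 = 7.13

7.13


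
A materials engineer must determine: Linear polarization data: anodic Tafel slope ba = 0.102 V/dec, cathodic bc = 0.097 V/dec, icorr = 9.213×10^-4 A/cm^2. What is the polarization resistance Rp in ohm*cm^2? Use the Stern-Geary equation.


Apply the Stern-Geary equation: Rp = ba*bc / (2.303*icorr*(ba+bc))
ba*bc = 0.102*0.097 = 0.009894
ba+bc = 0.199; 2.303*icorr*(ba+bc) = 2.303*9.213×10^-4*0.199 = 4.2222903×10^-4
Rp = 0.009894 / 4.2222903×10^-4 = 23.43 ohm*cm^2

23.43 ohm*cm^2


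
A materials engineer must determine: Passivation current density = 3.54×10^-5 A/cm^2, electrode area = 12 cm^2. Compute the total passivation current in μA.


I = i_pass * A, then convert A → μA (×10^6)
I = 3.54×10^-5 * 12 * 10^6 = 424.8 μA

424.8 μA


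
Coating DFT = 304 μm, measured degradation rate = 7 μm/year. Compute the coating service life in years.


Service life = thickness / degradation rate
Life = 304 / 7 = 43.4 years

43.4 years


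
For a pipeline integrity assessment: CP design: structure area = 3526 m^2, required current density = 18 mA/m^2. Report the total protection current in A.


I = area * current density, then convert mA → A (÷1000)
I = 3526 * 18 / 1000 = 63.47 A

63.47 A


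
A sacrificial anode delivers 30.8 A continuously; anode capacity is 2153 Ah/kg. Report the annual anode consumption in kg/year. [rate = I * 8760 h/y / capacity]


Annual consumption = current * hours per year / capacity
Rate = 30.8 * 8760 / 2153 = 125.3 kg/year

125.3 kg/year


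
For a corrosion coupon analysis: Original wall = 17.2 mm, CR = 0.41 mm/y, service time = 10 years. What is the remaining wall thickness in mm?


Remaining wall = original − CR × time
t = 17.2 − 0.41*10 = 17.2 − 4.1 = 13.1 mm

13.1 mm


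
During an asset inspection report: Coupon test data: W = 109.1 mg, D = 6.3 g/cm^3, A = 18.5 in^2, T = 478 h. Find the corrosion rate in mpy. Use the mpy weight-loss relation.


Apply the mpy weight-loss relation: CR = 534 * W / (D * A * T)
Numerator: 534 * 109.1 = 58259.4
Denominator: 6.3 * 18.5 * 478 = 55710.9
CR = 58259.4 / 55710.9 = 1.04575 mpy

1.04575 mpy


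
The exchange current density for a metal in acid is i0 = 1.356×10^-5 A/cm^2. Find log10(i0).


i0 = 1.356×10^-5 A/cm^2
log10(i0) = -4.868

-4.868


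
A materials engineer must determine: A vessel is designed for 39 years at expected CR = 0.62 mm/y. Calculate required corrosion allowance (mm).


Corrosion allowance = CR × design life
CA = 0.62 * 39 = 24.18 mm

24.18 mm


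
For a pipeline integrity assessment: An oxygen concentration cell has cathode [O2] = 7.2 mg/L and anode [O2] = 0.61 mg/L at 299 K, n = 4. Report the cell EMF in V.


Apply the Nernst concentration-cell relation: E = (RT/nF)*ln(C_cathode/C_anode)
RT/nF = 8.314*299/(4*96485) = 0.00644112 V
ln(7.2/0.61) = 2.46838
E = 0.00644112 * 2.46838 = 0.0159 V

0.0159 V


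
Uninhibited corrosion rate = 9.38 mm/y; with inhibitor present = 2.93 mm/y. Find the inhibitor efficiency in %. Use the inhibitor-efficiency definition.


Apply the inhibitor-efficiency definition: IE = (CR_blank − CR_inh)/CR_blank × 100
IE = (9.38 − 2.93) / 9.38 × 100
IE = 6.45 / 9.38 × 100 = 68.8 %

68.8 %


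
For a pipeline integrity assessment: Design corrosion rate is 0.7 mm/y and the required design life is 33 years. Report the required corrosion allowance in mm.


Corrosion allowance = CR × design life
CA = 0.7 * 33 = 23.1 mm

23.1 mm


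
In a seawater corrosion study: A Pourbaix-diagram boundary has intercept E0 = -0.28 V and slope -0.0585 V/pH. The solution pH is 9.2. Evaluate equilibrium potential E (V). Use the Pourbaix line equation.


Apply the Pourbaix line equation: E = E0 + slope*pH
E = -0.28 + (-0.0585)*9.2 = -0.28 + (-0.5382) = -0.8182 V
Rounded to 4 decimal places: E = -0.8182 V

-0.8182 V


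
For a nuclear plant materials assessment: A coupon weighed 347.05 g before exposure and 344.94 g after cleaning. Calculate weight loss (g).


Weight loss = initial − final
WL = 347.05 − 344.94 = 2.11 g

2.11 g


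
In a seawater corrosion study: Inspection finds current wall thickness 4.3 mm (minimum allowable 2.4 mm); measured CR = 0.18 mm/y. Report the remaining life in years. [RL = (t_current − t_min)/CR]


Apply the remaining-life relation: RL = (t_current − t_min) / CR
RL = (4.3 − 2.4) / 0.18 = 1.9 / 0.18 = 10.6 years

10.6 years


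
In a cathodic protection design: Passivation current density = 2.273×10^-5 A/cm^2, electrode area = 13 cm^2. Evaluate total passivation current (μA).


I = i_pass * A, then convert A → μA (×10^6)
I = 2.273×10^-5 * 13 * 10^6 = 295.49 μA

295.49 μA


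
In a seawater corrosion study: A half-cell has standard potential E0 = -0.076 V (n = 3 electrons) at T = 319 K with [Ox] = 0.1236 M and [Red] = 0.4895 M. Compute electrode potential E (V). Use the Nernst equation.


Apply the Nernst equation: E = E0 + (RT/nF)*ln([Ox]/[Red])
Step 1: RT/nF = 8.314*319/(3*96485) = 0.00916262 V
Step 2: [Ox]/[Red] = 0.1236/0.4895 = 0.252503
Step 3: ln(0.252503) = -1.376332
Step 4: correction = 0.00916262 * -1.376332 = -0.0126 V
E = -0.076 + -0.0126 = -0.0886 V

-0.0886 V


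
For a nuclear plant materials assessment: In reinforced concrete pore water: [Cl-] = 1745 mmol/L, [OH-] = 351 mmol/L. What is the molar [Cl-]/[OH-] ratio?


Threshold parameter = [Cl-] / [OH-] (molar basis; both in mmol/L, so units cancel)
Ratio = 1745 / 351 = 4.97

4.97


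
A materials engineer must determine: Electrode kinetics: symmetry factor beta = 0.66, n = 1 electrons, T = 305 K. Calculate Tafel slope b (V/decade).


Apply the Tafel slope relation: b = 2.303*R*T/(beta*n*F)
Numerator: 2.303 * 8.314 * 305 = 5839.88
Denominator: 0.66 * 1 * 96485 = 63680.1
b = 5839.88 / 63680.1 = 0.0917 V/decade

0.0917 V/decade


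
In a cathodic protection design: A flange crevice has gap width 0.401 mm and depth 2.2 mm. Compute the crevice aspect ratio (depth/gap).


Aspect ratio = depth / gap
Ratio = 2.2 / 0.401 = 5.5

5.5


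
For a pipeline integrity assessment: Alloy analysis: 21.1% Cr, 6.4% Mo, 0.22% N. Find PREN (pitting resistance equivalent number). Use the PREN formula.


Apply the PREN formula: PREN = Cr + 3.3*Mo + 16*N
PREN = 21.1 + 3.3*6.4 + 16*0.22
PREN = 21.1 + 21.12 + 3.52 = 45.74

45.74


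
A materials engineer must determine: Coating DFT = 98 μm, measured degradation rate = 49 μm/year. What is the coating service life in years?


Service life = thickness / degradation rate
Life = 98 / 49 = 2.0 years

2.0 years


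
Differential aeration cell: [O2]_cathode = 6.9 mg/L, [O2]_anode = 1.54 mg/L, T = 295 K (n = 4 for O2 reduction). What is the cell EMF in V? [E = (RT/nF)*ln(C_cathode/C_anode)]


Apply the Nernst concentration-cell relation: E = (RT/nF)*ln(C_cathode/C_anode)
RT/nF = 8.314*295/(4*96485) = 0.00635495 V
ln(6.9/1.54) = 1.49974
E = 0.00635495 * 1.49974 = 0.00953 V

0.00953 V


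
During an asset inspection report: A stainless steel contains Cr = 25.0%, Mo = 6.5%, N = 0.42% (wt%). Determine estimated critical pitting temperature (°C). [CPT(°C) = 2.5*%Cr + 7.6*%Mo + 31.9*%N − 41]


Apply the ASTM G48 empirical CPT estimate: CPT(°C) = 2.5*%Cr + 7.6*%Mo + 31.9*%N − 41
2.5*25.0 = 62.5; 7.6*6.5 = 49.4; 31.9*0.42 = 13.398
CPT = 62.5 + 49.4 + 13.398 − 41 = 84.298 °C
Rounded to 0.1 °C: CPT ≈ 84.3 °C

84.3 °C


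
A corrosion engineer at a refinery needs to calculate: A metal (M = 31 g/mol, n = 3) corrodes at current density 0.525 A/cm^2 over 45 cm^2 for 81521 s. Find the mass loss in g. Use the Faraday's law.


Apply Faraday's law: m = i*A*t*M / (n*F)
Total charge passed Q = i*A*t = 0.525*45*81521 = 1925933.625 C
m = Q*M/(n*F) = 1925933.625*31/(3*96485) = 206.2633 g

206.2633 g


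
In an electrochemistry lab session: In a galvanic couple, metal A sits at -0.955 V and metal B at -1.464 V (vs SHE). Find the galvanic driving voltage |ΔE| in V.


Driving voltage is the absolute potential difference.
|ΔE| = |-0.955 − (-1.464)| = 0.509 V

0.509 V


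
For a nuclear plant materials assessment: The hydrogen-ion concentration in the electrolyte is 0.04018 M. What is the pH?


pH = −log10[H+]
pH = −log10(0.04018) = 1.4

1.4


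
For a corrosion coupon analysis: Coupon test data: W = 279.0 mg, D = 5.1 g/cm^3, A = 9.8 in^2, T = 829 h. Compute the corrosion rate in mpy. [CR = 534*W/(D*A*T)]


Apply the mpy weight-loss relation: CR = 534 * W / (D * A * T)
Numerator: 534 * 279.0 = 148986.0
Denominator: 5.1 * 9.8 * 829 = 41433.42
CR = 148986.0 / 41433.42 = 3.596 mpy

3.596 mpy


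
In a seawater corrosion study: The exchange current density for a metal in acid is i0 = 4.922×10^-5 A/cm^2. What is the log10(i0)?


i0 = 4.922×10^-5 A/cm^2
log10(i0) = -4.308

-4.308


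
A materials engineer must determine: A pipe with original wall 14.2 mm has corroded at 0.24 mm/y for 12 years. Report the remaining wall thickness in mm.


Remaining wall = original − CR × time
t = 14.2 − 0.24*12 = 14.2 − 2.88 = 11.32 mm

11.32 mm


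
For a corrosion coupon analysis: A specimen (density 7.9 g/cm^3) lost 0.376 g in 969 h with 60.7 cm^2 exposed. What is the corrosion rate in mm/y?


Apply the mm/y weight-loss relation: CR = 87600 * W / (D * A * T)
Numerator: 87600 * 0.376 = 32937.6
Denominator: 7.9 * 60.7 * 969 = 464664.57
CR = 32937.6 / 464664.57 = 0.07088 mm/y

0.07088 mm/y


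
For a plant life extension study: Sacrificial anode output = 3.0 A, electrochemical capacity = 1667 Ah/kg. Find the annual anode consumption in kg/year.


Annual consumption = current * hours per year / capacity
Rate = 3.0 * 8760 / 1667 = 15.8 kg/year

15.8 kg/year


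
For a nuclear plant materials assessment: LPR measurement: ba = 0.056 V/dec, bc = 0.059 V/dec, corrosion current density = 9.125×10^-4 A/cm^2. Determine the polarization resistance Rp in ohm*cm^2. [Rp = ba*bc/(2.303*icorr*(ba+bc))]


Apply the Stern-Geary equation: Rp = ba*bc / (2.303*icorr*(ba+bc))
ba*bc = 0.056*0.059 = 0.003304
ba+bc = 0.115; 2.303*icorr*(ba+bc) = 2.303*9.125×10^-4*0.115 = 2.4167106×10^-4
Rp = 0.003304 / 2.4167106×10^-4 = 13.7 ohm*cm^2

13.7 ohm*cm^2


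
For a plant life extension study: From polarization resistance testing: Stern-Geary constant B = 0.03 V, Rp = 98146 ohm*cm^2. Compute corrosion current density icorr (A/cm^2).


Apply the Stern-Geary relation: icorr = B / Rp
icorr = 0.03 / 98146 = 3.057×10^-7 A/cm^2

3.057×10^-7 A/cm^2


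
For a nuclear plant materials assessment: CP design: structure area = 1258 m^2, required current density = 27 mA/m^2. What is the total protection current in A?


I = area * current density, then convert mA → A (÷1000)
I = 1258 * 27 / 1000 = 33.97 A

33.97 A


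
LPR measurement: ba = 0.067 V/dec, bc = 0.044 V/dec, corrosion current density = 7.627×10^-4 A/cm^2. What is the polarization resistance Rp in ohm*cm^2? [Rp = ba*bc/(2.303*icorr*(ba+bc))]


Apply the Stern-Geary equation: Rp = ba*bc / (2.303*icorr*(ba+bc))
ba*bc = 0.067*0.044 = 0.002948
ba+bc = 0.111; 2.303*icorr*(ba+bc) = 2.303*7.627×10^-4*0.111 = 1.9497129×10^-4
Rp = 0.002948 / 1.9497129×10^-4 = 15.1 ohm*cm^2

15.1 ohm*cm^2


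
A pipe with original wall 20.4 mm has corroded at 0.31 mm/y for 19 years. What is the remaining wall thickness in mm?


Remaining wall = original − CR × time
t = 20.4 − 0.31*19 = 20.4 − 5.89 = 14.51 mm

14.51 mm


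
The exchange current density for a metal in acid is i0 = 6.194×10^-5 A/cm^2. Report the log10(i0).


i0 = 6.194×10^-5 A/cm^2
log10(i0) = -4.208

-4.208


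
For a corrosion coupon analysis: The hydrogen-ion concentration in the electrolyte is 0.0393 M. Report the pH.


pH = −log10[H+]
pH = −log10(0.0393) = 1.41

1.41


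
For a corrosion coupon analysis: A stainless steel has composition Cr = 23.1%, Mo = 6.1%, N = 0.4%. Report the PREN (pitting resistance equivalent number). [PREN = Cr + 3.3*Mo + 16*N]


Apply the PREN formula: PREN = Cr + 3.3*Mo + 16*N
PREN = 23.1 + 3.3*6.1 + 16*0.4
PREN = 23.1 + 20.13 + 6.4 = 49.63

49.63


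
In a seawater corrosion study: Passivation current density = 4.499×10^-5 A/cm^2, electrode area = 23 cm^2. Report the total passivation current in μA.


I = i_pass * A, then convert A → μA (×10^6)
I = 4.499×10^-5 * 23 * 10^6 = 1034.77 μA

1034.77 μA


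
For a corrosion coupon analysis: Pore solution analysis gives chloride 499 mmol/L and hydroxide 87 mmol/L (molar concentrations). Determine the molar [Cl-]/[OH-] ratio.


Threshold parameter = [Cl-] / [OH-] (molar basis; both in mmol/L, so units cancel)
Ratio = 499 / 87 = 5.74

5.74


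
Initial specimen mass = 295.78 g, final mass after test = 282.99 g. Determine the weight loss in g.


Weight loss = initial − final
WL = 295.78 − 282.99 = 12.79 g

12.79 g


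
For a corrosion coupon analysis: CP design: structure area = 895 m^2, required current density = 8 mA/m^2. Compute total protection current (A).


I = area * current density, then convert mA → A (÷1000)
I = 895 * 8 / 1000 = 7.16 A

7.16 A


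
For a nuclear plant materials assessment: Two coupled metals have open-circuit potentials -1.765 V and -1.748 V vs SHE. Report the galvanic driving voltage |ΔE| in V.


Driving voltage is the absolute potential difference.
|ΔE| = |-1.765 − (-1.748)| = 0.017 V

0.017 V


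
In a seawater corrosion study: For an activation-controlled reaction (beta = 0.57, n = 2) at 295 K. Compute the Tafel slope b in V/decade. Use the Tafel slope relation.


Apply the Tafel slope relation: b = 2.303*R*T/(beta*n*F)
Numerator: 2.303 * 8.314 * 295 = 5648.41
Denominator: 0.57 * 2 * 96485 = 109992.9
b = 5648.41 / 109992.9 = 0.0514 V/decade

0.0514 V/decade


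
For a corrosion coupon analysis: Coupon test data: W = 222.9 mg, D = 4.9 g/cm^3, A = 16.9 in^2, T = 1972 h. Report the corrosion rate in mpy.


Apply the mpy weight-loss relation: CR = 534 * W / (D * A * T)
Numerator: 534 * 222.9 = 119028.6
Denominator: 4.9 * 16.9 * 1972 = 163301.32
CR = 119028.6 / 163301.32 = 0.72889 mpy

0.72889 mpy


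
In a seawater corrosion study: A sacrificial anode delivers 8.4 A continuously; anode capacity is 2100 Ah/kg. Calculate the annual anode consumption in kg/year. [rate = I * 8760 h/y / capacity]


Annual consumption = current * hours per year / capacity
Rate = 8.4 * 8760 / 2100 = 35.0 kg/year

35.0 kg/year


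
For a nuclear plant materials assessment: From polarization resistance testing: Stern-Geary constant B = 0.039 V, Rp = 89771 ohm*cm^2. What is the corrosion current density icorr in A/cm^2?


Apply the Stern-Geary relation: icorr = B / Rp
icorr = 0.039 / 89771 = 4.344×10^-7 A/cm^2

4.344×10^-7 A/cm^2


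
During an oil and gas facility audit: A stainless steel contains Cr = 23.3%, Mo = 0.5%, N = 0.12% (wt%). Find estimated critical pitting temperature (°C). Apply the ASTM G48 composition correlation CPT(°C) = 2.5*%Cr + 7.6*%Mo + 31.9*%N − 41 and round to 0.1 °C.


Apply the ASTM G48 empirical CPT estimate: CPT(°C) = 2.5*%Cr + 7.6*%Mo + 31.9*%N − 41
2.5*23.3 = 58.25; 7.6*0.5 = 3.8; 31.9*0.12 = 3.828
CPT = 58.25 + 3.8 + 3.828 − 41 = 24.878 °C
Rounded to 0.1 °C: CPT ≈ 24.9 °C

24.9 °C


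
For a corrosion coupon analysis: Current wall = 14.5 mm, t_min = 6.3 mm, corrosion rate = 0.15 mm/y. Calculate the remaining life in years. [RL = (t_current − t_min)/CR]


Apply the remaining-life relation: RL = (t_current − t_min) / CR
RL = (14.5 − 6.3) / 0.15 = 8.2 / 0.15 = 54.7 years

54.7 years


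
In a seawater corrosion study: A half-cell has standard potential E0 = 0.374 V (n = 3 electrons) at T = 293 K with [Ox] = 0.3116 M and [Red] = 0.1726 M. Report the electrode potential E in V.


Apply the Nernst equation: E = E0 + (RT/nF)*ln([Ox]/[Red])
Step 1: RT/nF = 8.314*293/(3*96485) = 0.00841582 V
Step 2: [Ox]/[Red] = 0.3116/0.1726 = 1.80533
Step 3: ln(1.80533) = 0.590743
Step 4: correction = 0.00841582 * 0.590743 = 0.005 V
E = 0.374 + 0.005 = 0.379 V

0.379 V


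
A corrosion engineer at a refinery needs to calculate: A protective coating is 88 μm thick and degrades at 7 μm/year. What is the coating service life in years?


Service life = thickness / degradation rate
Life = 88 / 7 = 12.6 years

12.6 years


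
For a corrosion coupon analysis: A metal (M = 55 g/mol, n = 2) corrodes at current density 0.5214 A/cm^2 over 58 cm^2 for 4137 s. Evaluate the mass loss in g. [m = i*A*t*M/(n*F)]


Apply Faraday's law: m = i*A*t*M / (n*F)
Total charge passed Q = i*A*t = 0.5214*58*4137 = 125107.8444 C
m = Q*M/(n*F) = 125107.8444*55/(2*96485) = 35.658 g

35.658 g


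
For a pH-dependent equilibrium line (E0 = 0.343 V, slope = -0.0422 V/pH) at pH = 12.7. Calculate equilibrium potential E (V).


Apply the Pourbaix line equation: E = E0 + slope*pH
E = 0.343 + (-0.0422)*12.7 = 0.343 + (-0.53594) = -0.19294 V
Rounded to 4 decimal places: E = -0.1929 V

-0.1929 V


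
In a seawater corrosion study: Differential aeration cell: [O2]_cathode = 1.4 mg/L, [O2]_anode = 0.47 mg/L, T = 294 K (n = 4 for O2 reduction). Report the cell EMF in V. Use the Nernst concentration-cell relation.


Apply the Nernst concentration-cell relation: E = (RT/nF)*ln(C_cathode/C_anode)
RT/nF = 8.314*294/(4*96485) = 0.00633341 V
ln(1.4/0.47) = 1.09149
E = 0.00633341 * 1.09149 = 0.00691 V

0.00691 V


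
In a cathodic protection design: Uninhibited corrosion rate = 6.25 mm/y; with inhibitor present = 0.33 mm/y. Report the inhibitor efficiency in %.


Apply the inhibitor-efficiency definition: IE = (CR_blank − CR_inh)/CR_blank × 100
IE = (6.25 − 0.33) / 6.25 × 100
IE = 5.92 / 6.25 × 100 = 94.7 %

94.7 %


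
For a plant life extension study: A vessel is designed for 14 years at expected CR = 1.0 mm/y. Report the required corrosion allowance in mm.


Corrosion allowance = CR × design life
CA = 1.0 * 14 = 14.0 mm

14.0 mm


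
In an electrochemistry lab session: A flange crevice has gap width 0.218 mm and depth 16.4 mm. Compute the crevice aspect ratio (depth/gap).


Aspect ratio = depth / gap
Ratio = 16.4 / 0.218 = 75.2

75.2


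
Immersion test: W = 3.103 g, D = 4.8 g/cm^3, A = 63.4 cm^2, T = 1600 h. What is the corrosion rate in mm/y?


Apply the mm/y weight-loss relation: CR = 87600 * W / (D * A * T)
Numerator: 87600 * 3.103 = 271822.8
Denominator: 4.8 * 63.4 * 1600 = 486912.0
CR = 271822.8 / 486912.0 = 0.558259 mm/y

0.558259 mm/y


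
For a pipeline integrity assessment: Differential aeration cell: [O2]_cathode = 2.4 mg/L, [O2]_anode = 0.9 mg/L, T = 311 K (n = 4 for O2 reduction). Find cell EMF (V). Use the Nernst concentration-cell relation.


Apply the Nernst concentration-cell relation: E = (RT/nF)*ln(C_cathode/C_anode)
RT/nF = 8.314*311/(4*96485) = 0.00669963 V
ln(2.4/0.9) = 0.98083
E = 0.00669963 * 0.98083 = 0.00657 V

0.00657 V


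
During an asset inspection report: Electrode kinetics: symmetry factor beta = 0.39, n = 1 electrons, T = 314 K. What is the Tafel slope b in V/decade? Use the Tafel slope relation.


Apply the Tafel slope relation: b = 2.303*R*T/(beta*n*F)
Numerator: 2.303 * 8.314 * 314 = 6012.2
Denominator: 0.39 * 1 * 96485 = 37629.15
b = 6012.2 / 37629.15 = 0.1598 V/decade

0.1598 V/decade


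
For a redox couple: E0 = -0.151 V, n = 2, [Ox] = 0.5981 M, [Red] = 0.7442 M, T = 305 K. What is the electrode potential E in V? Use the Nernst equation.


Apply the Nernst equation: E = E0 + (RT/nF)*ln([Ox]/[Red])
Step 1: RT/nF = 8.314*305/(2*96485) = 0.01314075 V
Step 2: [Ox]/[Red] = 0.5981/0.7442 = 0.803682
Step 3: ln(0.803682) = -0.218552
Step 4: correction = 0.01314075 * -0.218552 = -0.003 V
E = -0.151 + -0.003 = -0.154 V

-0.154 V


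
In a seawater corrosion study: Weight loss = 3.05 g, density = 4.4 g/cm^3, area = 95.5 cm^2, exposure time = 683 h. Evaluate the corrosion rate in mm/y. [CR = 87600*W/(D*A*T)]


Apply the mm/y weight-loss relation: CR = 87600 * W / (D * A * T)
Numerator: 87600 * 3.05 = 267180.0
Denominator: 4.4 * 95.5 * 683 = 286996.6
CR = 267180.0 / 286996.6 = 0.930952 mm/y

0.930952 mm/y


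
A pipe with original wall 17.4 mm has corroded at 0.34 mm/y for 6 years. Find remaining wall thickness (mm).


Remaining wall = original − CR × time
t = 17.4 − 0.34*6 = 17.4 − 2.04 = 15.36 mm

15.36 mm


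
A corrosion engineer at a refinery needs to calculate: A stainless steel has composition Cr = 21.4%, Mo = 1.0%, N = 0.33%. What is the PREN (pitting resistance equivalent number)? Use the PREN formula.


Apply the PREN formula: PREN = Cr + 3.3*Mo + 16*N
PREN = 21.4 + 3.3*1.0 + 16*0.33
PREN = 21.4 + 3.3 + 5.28 = 29.98

29.98


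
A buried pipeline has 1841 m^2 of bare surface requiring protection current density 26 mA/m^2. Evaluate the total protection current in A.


I = area * current density, then convert mA → A (÷1000)
I = 1841 * 26 / 1000 = 47.87 A

47.87 A


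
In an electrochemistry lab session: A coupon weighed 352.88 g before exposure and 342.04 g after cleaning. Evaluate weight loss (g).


Weight loss = initial − final
WL = 352.88 − 342.04 = 10.84 g

10.84 g
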